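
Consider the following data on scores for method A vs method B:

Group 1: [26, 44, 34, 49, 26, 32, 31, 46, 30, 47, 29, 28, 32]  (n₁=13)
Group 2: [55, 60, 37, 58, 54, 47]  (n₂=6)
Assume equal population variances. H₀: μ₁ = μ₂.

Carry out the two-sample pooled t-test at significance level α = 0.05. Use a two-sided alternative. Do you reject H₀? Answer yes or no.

reject H₀: yes

x̄₁=34.923, s₁=8.411, n₁=13
x̄₂=51.833, s₂=8.519, n₂=6
s_p² = [12·8.411² + 5·8.519²]/17 = 71.2798
SE = √(s_p²·(1/13+1/6)) = 4.1669
t = (34.923−51.833)/4.1669 = -4.0582
df = 17
p-value (two-sided) = 0.00082
At α=0.05: p < α → reject H₀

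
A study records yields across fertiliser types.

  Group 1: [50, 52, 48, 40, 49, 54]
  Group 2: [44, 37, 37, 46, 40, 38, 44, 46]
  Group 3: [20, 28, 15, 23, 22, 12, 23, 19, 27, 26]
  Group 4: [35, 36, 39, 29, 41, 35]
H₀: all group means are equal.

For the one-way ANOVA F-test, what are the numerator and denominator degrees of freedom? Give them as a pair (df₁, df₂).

k = 4 groups, N = 30 total
df = (k−1, N−k) = (4−1, 30−4) = (3, 26)

degrees of freedom = [3, 26]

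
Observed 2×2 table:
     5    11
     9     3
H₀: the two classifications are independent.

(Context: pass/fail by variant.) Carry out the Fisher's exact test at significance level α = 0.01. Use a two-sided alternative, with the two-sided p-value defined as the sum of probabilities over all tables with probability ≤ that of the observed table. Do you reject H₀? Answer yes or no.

reject H₀: no

Margins: r₁=16, r₂=12, c₁=14, c₂=14, n=28
p_obs = C(16,5)·C(12,9)/C(28,14); sum pmf over tables with pmf ≤ p_obs
p-value (two-sided) = 0.05424
At α=0.01: p ≥ α → fail to reject H₀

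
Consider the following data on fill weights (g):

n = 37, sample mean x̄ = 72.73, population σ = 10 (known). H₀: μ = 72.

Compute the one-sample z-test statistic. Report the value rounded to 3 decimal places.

SE = σ/√n = 10/√37 = 1.6440
z = (x̄−μ₀)/SE = (72.73−72)/1.6440 = 0.4440

test statistic = 0.444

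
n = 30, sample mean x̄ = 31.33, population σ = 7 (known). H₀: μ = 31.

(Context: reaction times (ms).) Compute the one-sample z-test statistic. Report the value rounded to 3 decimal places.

test statistic = 0.258

SE = σ/√n = 7/√30 = 1.2780
z = (x̄−μ₀)/SE = (31.33−31)/1.2780 = 0.2582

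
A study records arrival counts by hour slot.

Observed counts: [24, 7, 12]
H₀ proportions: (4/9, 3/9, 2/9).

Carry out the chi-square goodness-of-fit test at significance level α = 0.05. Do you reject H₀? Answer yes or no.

reject H₀: no

n = 43; E_i = n·p_i = [19.11, 14.33, 9.56]
χ² = (24−19.11)²/19.11 + (7−14.33)²/14.33 + (12−9.56)²/9.56 = 5.6279
df = 2
p-value (upper-tail) = 0.05997
At α=0.05: p ≥ α → fail to reject H₀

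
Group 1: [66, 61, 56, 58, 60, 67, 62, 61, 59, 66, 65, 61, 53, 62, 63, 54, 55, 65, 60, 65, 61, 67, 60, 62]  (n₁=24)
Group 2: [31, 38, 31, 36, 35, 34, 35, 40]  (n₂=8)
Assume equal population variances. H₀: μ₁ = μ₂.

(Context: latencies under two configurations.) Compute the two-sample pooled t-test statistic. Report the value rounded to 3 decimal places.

x̄₁=61.208, s₁=3.989, n₁=24
x̄₂=35.000, s₂=3.117, n₂=8
s_p² = [23·3.989² + 7·3.117²]/30 = 14.4653
SE = √(s_p²·(1/24+1/8)) = 1.5527
t = (61.208−35.000)/1.5527 = 16.8792
df = 30

test statistic = 16.879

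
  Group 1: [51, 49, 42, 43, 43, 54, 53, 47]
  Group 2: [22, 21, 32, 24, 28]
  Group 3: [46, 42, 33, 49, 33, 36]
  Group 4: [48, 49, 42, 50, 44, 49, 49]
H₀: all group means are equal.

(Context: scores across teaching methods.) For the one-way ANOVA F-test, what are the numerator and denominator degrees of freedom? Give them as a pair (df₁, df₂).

k = 4 groups, N = 26 total
df = (k−1, N−k) = (4−1, 26−4) = (3, 22)

degrees of freedom = [3, 22]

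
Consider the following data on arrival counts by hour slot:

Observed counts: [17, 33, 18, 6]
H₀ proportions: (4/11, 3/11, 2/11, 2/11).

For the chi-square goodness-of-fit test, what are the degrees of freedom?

df = k − 1 = 4 − 1 = 3

degrees of freedom = 3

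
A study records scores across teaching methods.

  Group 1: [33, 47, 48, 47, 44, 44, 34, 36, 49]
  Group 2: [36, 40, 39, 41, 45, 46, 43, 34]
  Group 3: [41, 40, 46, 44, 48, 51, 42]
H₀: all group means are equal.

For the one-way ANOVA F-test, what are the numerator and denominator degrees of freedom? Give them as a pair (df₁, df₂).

k = 3 groups, N = 24 total
df = (k−1, N−k) = (3−1, 24−3) = (2, 21)

degrees of freedom = [2, 21]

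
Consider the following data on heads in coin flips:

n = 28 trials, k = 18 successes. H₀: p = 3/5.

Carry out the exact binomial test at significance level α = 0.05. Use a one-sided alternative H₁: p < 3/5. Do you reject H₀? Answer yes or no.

reject H₀: no

Exact binomial: n=28, k=18, p₀=3/5=0.6000
P(X≤18) from Σ C(n,i)·p₀^i·(1−p₀)^(n−i)
p-value (one-sided, H₁ less) = 0.74119
At α=0.05: p ≥ α → fail to reject H₀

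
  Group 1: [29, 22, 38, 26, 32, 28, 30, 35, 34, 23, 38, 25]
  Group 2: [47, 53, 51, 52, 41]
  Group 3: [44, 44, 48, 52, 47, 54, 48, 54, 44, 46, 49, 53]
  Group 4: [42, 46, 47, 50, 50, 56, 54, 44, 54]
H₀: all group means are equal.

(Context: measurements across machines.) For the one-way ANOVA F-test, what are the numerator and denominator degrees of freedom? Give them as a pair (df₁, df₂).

degrees of freedom = [3, 34]

k = 4 groups, N = 38 total
df = (k−1, N−k) = (4−1, 38−4) = (3, 34)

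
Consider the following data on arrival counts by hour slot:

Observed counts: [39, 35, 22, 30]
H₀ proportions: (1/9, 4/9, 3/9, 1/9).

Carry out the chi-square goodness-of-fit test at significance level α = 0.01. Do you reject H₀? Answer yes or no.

n = 126; E_i = n·p_i = [14.00, 56.00, 42.00, 14.00]
χ² = (39−14.00)²/14.00 + (35−56.00)²/56.00 + (22−42.00)²/42.00 + (30−14.00)²/14.00 = 80.3274
df = 3
p-value (upper-tail) = 0.00000
At α=0.01: p < α → reject H₀

reject H₀: yes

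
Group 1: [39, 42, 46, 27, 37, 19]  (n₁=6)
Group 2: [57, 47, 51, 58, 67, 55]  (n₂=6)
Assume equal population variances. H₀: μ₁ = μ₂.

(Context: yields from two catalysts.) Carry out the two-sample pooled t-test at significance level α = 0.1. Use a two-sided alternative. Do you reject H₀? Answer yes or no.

reject H₀: yes

x̄₁=35.000, s₁=10.100, n₁=6
x̄₂=55.833, s₂=6.824, n₂=6
s_p² = [5·10.100² + 5·6.824²]/10 = 74.2833
SE = √(s_p²·(1/6+1/6)) = 4.9761
t = (35.000−55.833)/4.9761 = -4.1867
df = 10
p-value (two-sided) = 0.00187
At α=0.1: p < α → reject H₀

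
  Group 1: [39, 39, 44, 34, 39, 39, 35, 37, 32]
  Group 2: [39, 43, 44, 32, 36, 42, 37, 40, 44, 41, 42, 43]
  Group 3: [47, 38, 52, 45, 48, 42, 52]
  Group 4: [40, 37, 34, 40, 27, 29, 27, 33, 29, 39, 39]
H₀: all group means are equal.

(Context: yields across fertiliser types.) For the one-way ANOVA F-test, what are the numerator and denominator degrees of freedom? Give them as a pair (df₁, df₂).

k = 4 groups, N = 39 total
df = (k−1, N−k) = (4−1, 39−4) = (3, 35)

degrees of freedom = [3, 35]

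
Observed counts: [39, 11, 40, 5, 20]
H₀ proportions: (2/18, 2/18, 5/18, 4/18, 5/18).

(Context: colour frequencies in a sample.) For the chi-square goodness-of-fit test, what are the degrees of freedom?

degrees of freedom = 4

df = k − 1 = 5 − 1 = 4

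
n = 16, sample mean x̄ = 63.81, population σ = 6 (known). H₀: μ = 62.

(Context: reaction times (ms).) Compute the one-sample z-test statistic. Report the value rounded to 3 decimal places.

test statistic = 1.207

SE = σ/√n = 6/√16 = 1.5000
z = (x̄−μ₀)/SE = (63.81−62)/1.5000 = 1.2067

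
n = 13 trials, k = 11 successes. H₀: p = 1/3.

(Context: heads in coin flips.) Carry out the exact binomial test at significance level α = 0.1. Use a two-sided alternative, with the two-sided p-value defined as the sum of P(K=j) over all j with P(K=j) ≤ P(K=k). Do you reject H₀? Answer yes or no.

reject H₀: yes

Exact binomial: n=13, k=11, p₀=1/3=0.3333
P(X=j) = C(n,j)·p₀^j·(1−p₀)^(n−j); p = Σ P(X=j) over j with P(X=j) ≤ P(X=11)
p-value (two-sided) = 0.00021
At α=0.1: p < α → reject H₀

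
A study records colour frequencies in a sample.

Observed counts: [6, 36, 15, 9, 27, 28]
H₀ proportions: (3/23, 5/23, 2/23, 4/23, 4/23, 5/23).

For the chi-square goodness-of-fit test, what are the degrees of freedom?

degrees of freedom = 5

df = k − 1 = 6 − 1 = 5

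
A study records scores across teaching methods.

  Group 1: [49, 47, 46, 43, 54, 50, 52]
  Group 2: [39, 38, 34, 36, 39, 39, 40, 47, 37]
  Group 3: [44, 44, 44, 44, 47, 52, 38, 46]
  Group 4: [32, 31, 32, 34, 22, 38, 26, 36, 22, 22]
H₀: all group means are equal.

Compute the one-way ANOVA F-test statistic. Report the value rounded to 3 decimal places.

test statistic = 29.312

Group means [48.71, 38.78, 44.88, 29.50], grand mean 39.529
SSB = Σnᵢ(x̄ᵢ−x̄)² = 1830.111; SSW = ΣΣ(x−x̄ᵢ)² = 624.359
MSB = 1830.111/3 = 610.0372; MSW = 624.359/30 = 20.8120
F = MSB/MSW = 29.3118
df = (3, 30)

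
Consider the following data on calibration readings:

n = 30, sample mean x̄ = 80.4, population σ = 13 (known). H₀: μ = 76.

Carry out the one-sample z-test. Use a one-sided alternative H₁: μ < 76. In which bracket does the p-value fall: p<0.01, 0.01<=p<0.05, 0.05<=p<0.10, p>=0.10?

SE = σ/√n = 13/√30 = 2.3735
z = (x̄−μ₀)/SE = (80.4−76)/2.3735 = 1.8538
p-value (one-sided, H₁ less) = 0.96812
→ bracket: p>=0.10

p-value bracket: p>=0.10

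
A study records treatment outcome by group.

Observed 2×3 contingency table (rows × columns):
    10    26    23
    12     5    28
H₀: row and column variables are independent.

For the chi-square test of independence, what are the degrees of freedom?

df = (r−1)(c−1) = (2−1)·(3−1) = 2

degrees of freedom = 2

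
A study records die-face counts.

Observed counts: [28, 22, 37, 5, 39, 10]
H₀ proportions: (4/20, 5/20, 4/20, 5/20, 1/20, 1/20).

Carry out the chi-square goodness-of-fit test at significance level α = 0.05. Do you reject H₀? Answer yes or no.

n = 141; E_i = n·p_i = [28.20, 35.25, 28.20, 35.25, 7.05, 7.05]
χ² = (28−28.20)²/28.20 + (22−35.25)²/35.25 + (37−28.20)²/28.20 + (5−35.25)²/35.25 + (39−7.05)²/7.05 + (10−7.05)²/7.05 = 179.7163
df = 5
p-value (upper-tail) = 0.00000
At α=0.05: p < α → reject H₀

reject H₀: yes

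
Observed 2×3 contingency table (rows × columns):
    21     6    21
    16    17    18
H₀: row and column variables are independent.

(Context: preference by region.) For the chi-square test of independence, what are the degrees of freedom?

degrees of freedom = 2

df = (r−1)(c−1) = (2−1)·(3−1) = 2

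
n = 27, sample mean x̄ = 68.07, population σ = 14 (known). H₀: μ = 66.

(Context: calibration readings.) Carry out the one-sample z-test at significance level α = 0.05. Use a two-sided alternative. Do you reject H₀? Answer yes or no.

reject H₀: no

SE = σ/√n = 14/√27 = 2.6943
z = (x̄−μ₀)/SE = (68.07−66)/2.6943 = 0.7683
p-value (two-sided) = 0.44232
At α=0.05: p ≥ α → fail to reject H₀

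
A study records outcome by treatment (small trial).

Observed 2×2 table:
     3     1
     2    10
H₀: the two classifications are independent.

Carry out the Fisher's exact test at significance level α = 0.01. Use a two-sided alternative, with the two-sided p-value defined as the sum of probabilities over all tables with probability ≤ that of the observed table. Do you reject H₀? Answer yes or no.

Margins: r₁=4, r₂=12, c₁=5, c₂=11, n=16
p_obs = C(4,3)·C(12,2)/C(16,5); sum pmf over tables with pmf ≤ p_obs
p-value (two-sided) = 0.06319
At α=0.01: p ≥ α → fail to reject H₀

reject H₀: no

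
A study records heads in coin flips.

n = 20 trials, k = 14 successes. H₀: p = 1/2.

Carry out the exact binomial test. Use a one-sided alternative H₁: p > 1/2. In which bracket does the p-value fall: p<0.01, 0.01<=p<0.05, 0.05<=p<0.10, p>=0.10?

Exact binomial: n=20, k=14, p₀=1/2=0.5000
P(X≥14) from Σ C(n,i)·p₀^i·(1−p₀)^(n−i)
p-value (one-sided, H₁ greater) = 0.05766
→ bracket: 0.05<=p<0.10

p-value bracket: 0.05<=p<0.10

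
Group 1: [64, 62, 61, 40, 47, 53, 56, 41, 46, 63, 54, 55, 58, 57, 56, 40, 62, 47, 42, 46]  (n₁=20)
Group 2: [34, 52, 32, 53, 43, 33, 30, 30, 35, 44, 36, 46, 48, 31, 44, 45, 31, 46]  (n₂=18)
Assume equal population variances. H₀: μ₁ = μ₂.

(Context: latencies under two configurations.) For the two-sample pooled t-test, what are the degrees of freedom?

df = n₁ + n₂ − 2 = 20 + 18 − 2 = 36

degrees of freedom = 36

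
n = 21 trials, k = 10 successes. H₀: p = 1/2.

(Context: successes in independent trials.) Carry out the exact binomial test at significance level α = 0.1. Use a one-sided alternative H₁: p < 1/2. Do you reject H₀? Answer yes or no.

Exact binomial: n=21, k=10, p₀=1/2=0.5000
P(X≤10) from Σ C(n,i)·p₀^i·(1−p₀)^(n−i)
p-value (one-sided, H₁ less) = 0.50000
At α=0.1: p ≥ α → fail to reject H₀

reject H₀: no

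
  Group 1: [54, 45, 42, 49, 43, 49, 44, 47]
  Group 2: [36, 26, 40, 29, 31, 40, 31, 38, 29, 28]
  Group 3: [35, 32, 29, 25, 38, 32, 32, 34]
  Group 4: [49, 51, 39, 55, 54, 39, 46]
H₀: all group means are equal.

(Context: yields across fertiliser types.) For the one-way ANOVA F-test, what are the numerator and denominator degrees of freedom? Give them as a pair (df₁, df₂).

k = 4 groups, N = 33 total
df = (k−1, N−k) = (4−1, 33−4) = (3, 29)

degrees of freedom = [3, 29]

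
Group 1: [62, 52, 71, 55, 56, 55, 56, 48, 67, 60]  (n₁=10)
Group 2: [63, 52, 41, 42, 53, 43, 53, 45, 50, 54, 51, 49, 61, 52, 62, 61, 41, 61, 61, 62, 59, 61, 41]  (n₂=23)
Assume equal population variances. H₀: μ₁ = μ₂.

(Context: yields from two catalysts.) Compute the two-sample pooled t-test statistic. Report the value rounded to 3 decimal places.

test statistic = 1.817

x̄₁=58.200, s₁=6.925, n₁=10
x̄₂=52.957, s₂=7.883, n₂=23
s_p² = [9·6.925² + 22·7.883²]/31 = 58.0180
SE = √(s_p²·(1/10+1/23)) = 2.8852
t = (58.200−52.957)/2.8852 = 1.8174
df = 31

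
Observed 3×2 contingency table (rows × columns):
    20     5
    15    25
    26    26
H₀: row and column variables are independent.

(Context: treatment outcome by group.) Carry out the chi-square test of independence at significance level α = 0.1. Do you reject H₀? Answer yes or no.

reject H₀: yes

Row totals [25, 40, 52], col totals [61, 56], n=117
χ² = (20−13.03)²/13.03 + (5−11.97)²/11.97 + (15−20.85)²/20.85 + (25−19.15)²/19.15 + (26−27.11)²/27.11 + (26−24.89)²/24.89 = 11.3070
df = 2
p-value (upper-tail) = 0.00351
At α=0.1: p < α → reject H₀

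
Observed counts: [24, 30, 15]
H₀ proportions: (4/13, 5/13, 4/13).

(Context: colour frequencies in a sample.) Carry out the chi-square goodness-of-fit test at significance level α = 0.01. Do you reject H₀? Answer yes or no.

reject H₀: no

n = 69; E_i = n·p_i = [21.23, 26.54, 21.23]
χ² = (24−21.23)²/21.23 + (30−26.54)²/26.54 + (15−21.23)²/21.23 = 2.6413
df = 2
p-value (upper-tail) = 0.26696
At α=0.01: p ≥ α → fail to reject H₀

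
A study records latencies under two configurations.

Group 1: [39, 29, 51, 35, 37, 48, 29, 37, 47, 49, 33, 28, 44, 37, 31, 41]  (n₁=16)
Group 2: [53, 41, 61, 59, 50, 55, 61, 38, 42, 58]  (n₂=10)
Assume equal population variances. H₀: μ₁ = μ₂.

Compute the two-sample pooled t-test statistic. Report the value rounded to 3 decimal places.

x̄₁=38.438, s₁=7.580, n₁=16
x̄₂=51.800, s₂=8.677, n₂=10
s_p² = [15·7.580² + 9·8.677²]/24 = 64.1474
SE = √(s_p²·(1/16+1/10)) = 3.2286
t = (38.438−51.800)/3.2286 = -4.1388
df = 24

test statistic = -4.139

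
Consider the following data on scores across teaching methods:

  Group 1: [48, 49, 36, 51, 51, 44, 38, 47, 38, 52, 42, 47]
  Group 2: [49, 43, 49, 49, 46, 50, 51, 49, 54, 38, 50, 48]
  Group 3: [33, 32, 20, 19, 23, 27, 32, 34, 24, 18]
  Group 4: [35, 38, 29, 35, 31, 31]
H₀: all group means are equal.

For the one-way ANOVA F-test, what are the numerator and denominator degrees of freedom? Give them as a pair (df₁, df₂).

degrees of freedom = [3, 36]

k = 4 groups, N = 40 total
df = (k−1, N−k) = (4−1, 40−4) = (3, 36)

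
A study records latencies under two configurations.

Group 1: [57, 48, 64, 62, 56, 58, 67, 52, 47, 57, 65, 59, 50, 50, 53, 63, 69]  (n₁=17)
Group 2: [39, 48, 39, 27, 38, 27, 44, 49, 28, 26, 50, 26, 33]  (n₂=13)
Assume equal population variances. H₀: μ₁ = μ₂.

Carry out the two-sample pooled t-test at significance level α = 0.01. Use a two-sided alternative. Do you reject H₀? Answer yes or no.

reject H₀: yes

x̄₁=57.471, s₁=6.802, n₁=17
x̄₂=36.462, s₂=9.252, n₂=13
s_p² = [16·6.802² + 12·9.252²]/28 = 63.1238
SE = √(s_p²·(1/17+1/13)) = 2.9273
t = (57.471−36.462)/2.9273 = 7.1770
df = 28
p-value (two-sided) = 0.00000
At α=0.01: p < α → reject H₀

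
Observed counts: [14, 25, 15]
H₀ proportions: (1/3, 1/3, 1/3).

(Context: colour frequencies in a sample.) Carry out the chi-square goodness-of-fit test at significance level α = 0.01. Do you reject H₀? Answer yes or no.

reject H₀: no

n = 54; E_i = n·p_i = [18.00, 18.00, 18.00]
χ² = (14−18.00)²/18.00 + (25−18.00)²/18.00 + (15−18.00)²/18.00 = 4.1111
df = 2
p-value (upper-tail) = 0.12802
At α=0.01: p ≥ α → fail to reject H₀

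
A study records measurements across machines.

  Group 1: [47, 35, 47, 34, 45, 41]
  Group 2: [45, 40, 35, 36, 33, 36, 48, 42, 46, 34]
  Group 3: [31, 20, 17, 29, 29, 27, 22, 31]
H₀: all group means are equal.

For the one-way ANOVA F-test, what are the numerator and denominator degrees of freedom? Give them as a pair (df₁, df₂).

k = 3 groups, N = 24 total
df = (k−1, N−k) = (3−1, 24−3) = (2, 21)

degrees of freedom = [2, 21]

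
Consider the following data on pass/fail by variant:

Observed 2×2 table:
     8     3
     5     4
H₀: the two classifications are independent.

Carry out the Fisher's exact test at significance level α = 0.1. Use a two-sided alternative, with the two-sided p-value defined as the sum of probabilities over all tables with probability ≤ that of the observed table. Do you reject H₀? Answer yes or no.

Margins: r₁=11, r₂=9, c₁=13, c₂=7, n=20
p_obs = C(11,8)·C(9,5)/C(20,13); sum pmf over tables with pmf ≤ p_obs
p-value (two-sided) = 0.64241
At α=0.1: p ≥ α → fail to reject H₀

reject H₀: no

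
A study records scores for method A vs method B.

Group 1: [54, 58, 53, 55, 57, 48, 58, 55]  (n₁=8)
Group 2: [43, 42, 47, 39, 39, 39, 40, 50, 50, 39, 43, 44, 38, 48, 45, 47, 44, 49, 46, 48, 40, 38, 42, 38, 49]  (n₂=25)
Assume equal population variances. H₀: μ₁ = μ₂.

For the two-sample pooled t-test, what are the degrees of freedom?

degrees of freedom = 31

df = n₁ + n₂ − 2 = 8 + 25 − 2 = 31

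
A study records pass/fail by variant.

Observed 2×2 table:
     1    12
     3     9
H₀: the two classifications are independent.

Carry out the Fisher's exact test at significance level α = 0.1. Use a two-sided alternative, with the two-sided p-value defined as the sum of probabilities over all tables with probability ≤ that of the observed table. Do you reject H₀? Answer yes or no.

reject H₀: no

Margins: r₁=13, r₂=12, c₁=4, c₂=21, n=25
p_obs = C(13,1)·C(12,3)/C(25,4); sum pmf over tables with pmf ≤ p_obs
p-value (two-sided) = 0.32174
At α=0.1: p ≥ α → fail to reject H₀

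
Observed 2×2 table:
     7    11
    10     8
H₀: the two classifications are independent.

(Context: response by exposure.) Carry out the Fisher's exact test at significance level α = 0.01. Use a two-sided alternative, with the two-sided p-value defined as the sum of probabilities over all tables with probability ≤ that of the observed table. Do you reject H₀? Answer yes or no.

Margins: r₁=18, r₂=18, c₁=17, c₂=19, n=36
p_obs = C(18,7)·C(18,10)/C(36,17); sum pmf over tables with pmf ≤ p_obs
p-value (two-sided) = 0.50509
At α=0.01: p ≥ α → fail to reject H₀

reject H₀: no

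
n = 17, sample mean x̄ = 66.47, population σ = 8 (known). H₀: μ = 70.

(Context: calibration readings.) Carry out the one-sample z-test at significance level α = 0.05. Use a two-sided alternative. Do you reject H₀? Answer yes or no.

SE = σ/√n = 8/√17 = 1.9403
z = (x̄−μ₀)/SE = (66.47−70)/1.9403 = -1.8193
p-value (two-sided) = 0.06886
At α=0.05: p ≥ α → fail to reject H₀

reject H₀: no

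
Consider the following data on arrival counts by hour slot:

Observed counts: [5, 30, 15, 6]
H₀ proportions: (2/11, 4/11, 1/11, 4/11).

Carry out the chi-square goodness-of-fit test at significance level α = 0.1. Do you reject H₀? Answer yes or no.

n = 56; E_i = n·p_i = [10.18, 20.36, 5.09, 20.36]
χ² = (5−10.18)²/10.18 + (30−20.36)²/20.36 + (15−5.09)²/5.09 + (6−20.36)²/20.36 = 36.6161
df = 3
p-value (upper-tail) = 0.00000
At α=0.1: p < α → reject H₀

reject H₀: yes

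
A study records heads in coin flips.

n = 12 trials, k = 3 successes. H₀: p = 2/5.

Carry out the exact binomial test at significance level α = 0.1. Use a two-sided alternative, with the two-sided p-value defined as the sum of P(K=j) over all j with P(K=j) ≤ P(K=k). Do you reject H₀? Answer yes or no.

reject H₀: no

Exact binomial: n=12, k=3, p₀=2/5=0.4000
P(X=j) = C(n,j)·p₀^j·(1−p₀)^(n−j); p = Σ P(X=j) over j with P(X=j) ≤ P(X=3)
p-value (two-sided) = 0.38355
At α=0.1: p ≥ α → fail to reject H₀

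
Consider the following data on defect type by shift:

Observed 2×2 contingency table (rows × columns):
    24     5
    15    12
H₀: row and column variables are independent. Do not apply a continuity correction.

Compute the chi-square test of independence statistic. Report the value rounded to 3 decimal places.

test statistic = 4.894

Row totals [29, 27], col totals [39, 17], n=56
χ² = (24−20.20)²/20.20 + (5−8.80)²/8.80 + (15−18.80)²/18.80 + (12−8.20)²/8.20 = 4.8941
df = 1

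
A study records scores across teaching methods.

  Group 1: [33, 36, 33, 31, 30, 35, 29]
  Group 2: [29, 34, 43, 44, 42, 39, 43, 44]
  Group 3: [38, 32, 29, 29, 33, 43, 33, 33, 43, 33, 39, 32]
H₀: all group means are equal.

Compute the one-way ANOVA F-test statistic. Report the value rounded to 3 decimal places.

test statistic = 5.107

Group means [32.43, 39.75, 34.75], grand mean 35.630
SSB = Σnᵢ(x̄ᵢ−x̄)² = 216.832; SSW = ΣΣ(x−x̄ᵢ)² = 509.464
MSB = 216.832/2 = 108.4160; MSW = 509.464/24 = 21.2277
F = MSB/MSW = 5.1073
df = (2, 24)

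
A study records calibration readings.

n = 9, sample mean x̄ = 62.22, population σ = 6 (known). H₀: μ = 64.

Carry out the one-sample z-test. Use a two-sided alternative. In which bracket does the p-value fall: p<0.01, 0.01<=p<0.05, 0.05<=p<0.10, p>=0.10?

p-value bracket: p>=0.10

SE = σ/√n = 6/√9 = 2.0000
z = (x̄−μ₀)/SE = (62.22−64)/2.0000 = -0.8900
p-value (two-sided) = 0.37347
→ bracket: p>=0.10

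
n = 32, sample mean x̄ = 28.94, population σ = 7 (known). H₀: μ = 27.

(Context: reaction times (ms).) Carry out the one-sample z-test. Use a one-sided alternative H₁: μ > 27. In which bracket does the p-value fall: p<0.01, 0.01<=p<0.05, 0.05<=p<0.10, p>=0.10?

SE = σ/√n = 7/√32 = 1.2374
z = (x̄−μ₀)/SE = (28.94−27)/1.2374 = 1.5678
p-value (one-sided, H₁ greater) = 0.05847
→ bracket: 0.05<=p<0.10

p-value bracket: 0.05<=p<0.10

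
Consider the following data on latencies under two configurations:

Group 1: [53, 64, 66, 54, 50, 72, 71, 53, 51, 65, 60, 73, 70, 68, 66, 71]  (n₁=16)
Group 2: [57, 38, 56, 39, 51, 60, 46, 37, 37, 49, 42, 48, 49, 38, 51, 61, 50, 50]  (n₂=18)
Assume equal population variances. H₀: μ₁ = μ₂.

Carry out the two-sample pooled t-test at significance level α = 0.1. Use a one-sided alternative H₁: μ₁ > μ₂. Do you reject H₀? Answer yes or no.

x̄₁=62.938, s₁=8.201, n₁=16
x̄₂=47.722, s₂=7.850, n₂=18
s_p² = [15·8.201² + 17·7.850²]/32 = 64.2671
SE = √(s_p²·(1/16+1/18)) = 2.7545
t = (62.938−47.722)/2.7545 = 5.5239
df = 32
p-value (one-sided, H₁ greater) = 0.00000
At α=0.1: p < α → reject H₀

reject H₀: yes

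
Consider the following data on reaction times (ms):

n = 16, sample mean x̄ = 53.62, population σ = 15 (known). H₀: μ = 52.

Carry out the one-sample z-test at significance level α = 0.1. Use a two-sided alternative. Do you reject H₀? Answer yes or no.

reject H₀: no

SE = σ/√n = 15/√16 = 3.7500
z = (x̄−μ₀)/SE = (53.62−52)/3.7500 = 0.4320
p-value (two-sided) = 0.66574
At α=0.1: p ≥ α → fail to reject H₀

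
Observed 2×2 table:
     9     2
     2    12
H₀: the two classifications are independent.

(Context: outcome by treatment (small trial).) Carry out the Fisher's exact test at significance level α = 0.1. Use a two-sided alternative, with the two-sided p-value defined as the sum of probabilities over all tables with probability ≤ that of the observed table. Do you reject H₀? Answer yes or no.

reject H₀: yes

Margins: r₁=11, r₂=14, c₁=11, c₂=14, n=25
p_obs = C(11,9)·C(14,2)/C(25,11); sum pmf over tables with pmf ≤ p_obs
p-value (two-sided) = 0.00124
At α=0.1: p < α → reject H₀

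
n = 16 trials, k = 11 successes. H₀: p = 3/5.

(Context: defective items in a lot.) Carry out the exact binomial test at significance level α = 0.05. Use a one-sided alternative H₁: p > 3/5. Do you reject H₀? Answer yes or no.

Exact binomial: n=16, k=11, p₀=3/5=0.6000
P(X≥11) from Σ C(n,i)·p₀^i·(1−p₀)^(n−i)
p-value (one-sided, H₁ greater) = 0.32884
At α=0.05: p ≥ α → fail to reject H₀

reject H₀: no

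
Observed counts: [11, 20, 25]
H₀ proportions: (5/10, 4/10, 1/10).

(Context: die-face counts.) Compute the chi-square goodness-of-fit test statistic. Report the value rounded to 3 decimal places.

test statistic = 77.786

n = 56; E_i = n·p_i = [28.00, 22.40, 5.60]
χ² = (11−28.00)²/28.00 + (20−22.40)²/22.40 + (25−5.60)²/5.60 = 77.7857
df = 2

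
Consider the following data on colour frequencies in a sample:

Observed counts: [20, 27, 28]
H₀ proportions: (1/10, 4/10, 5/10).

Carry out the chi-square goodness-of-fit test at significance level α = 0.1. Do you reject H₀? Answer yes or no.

n = 75; E_i = n·p_i = [7.50, 30.00, 37.50]
χ² = (20−7.50)²/7.50 + (27−30.00)²/30.00 + (28−37.50)²/37.50 = 23.5400
df = 2
p-value (upper-tail) = 0.00001
At α=0.1: p < α → reject H₀

reject H₀: yes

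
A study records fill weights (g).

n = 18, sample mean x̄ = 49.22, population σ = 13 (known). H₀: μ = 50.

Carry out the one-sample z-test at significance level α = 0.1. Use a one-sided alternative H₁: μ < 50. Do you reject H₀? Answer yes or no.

reject H₀: no

SE = σ/√n = 13/√18 = 3.0641
z = (x̄−μ₀)/SE = (49.22−50)/3.0641 = -0.2546
p-value (one-sided, H₁ less) = 0.39953
At α=0.1: p ≥ α → fail to reject H₀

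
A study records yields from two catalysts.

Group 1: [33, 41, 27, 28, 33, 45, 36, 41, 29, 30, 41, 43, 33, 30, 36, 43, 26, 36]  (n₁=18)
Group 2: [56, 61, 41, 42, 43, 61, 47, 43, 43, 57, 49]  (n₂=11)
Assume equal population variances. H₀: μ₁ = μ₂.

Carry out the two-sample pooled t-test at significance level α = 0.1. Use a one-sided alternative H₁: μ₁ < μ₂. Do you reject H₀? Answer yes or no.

reject H₀: yes

x̄₁=35.056, s₁=6.092, n₁=18
x̄₂=49.364, s₂=7.903, n₂=11
s_p² = [17·6.092² + 10·7.903²]/27 = 46.4996
SE = √(s_p²·(1/18+1/11)) = 2.6097
t = (35.056−49.364)/2.6097 = -5.4826
df = 27
p-value (one-sided, H₁ less) = 0.00000
At α=0.1: p < α → reject H₀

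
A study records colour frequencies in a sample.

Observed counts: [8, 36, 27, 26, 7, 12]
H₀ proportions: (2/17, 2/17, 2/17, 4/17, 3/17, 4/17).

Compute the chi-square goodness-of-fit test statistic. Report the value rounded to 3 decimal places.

test statistic = 69.510

n = 116; E_i = n·p_i = [13.65, 13.65, 13.65, 27.29, 20.47, 27.29]
χ² = (8−13.65)²/13.65 + (36−13.65)²/13.65 + (27−13.65)²/13.65 + (26−27.29)²/27.29 + (7−20.47)²/20.47 + (12−27.29)²/27.29 = 69.5101
df = 5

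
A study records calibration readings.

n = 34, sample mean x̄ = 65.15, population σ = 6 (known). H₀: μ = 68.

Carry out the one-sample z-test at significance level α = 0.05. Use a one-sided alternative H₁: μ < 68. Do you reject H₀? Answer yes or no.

reject H₀: yes

SE = σ/√n = 6/√34 = 1.0290
z = (x̄−μ₀)/SE = (65.15−68)/1.0290 = -2.7697
p-value (one-sided, H₁ less) = 0.00281
At α=0.05: p < α → reject H₀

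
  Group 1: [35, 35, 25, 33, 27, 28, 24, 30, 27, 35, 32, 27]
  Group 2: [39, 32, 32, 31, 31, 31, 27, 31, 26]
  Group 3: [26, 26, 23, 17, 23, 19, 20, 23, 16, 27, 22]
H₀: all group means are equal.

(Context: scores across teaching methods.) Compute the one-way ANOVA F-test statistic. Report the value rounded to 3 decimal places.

Group means [29.83, 31.11, 22.00], grand mean 27.500
SSB = Σnᵢ(x̄ᵢ−x̄)² = 515.444; SSW = ΣΣ(x−x̄ᵢ)² = 420.556
MSB = 515.444/2 = 257.7222; MSW = 420.556/29 = 14.5019
F = MSB/MSW = 17.7716
df = (2, 29)

test statistic = 17.772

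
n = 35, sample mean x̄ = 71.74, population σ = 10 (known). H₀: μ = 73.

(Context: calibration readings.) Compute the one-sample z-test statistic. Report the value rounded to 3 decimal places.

SE = σ/√n = 10/√35 = 1.6903
z = (x̄−μ₀)/SE = (71.74−73)/1.6903 = -0.7454

test statistic = -0.745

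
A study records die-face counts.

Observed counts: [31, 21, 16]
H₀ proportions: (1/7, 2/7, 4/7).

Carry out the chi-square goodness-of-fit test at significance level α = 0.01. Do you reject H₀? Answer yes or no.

reject H₀: yes

n = 68; E_i = n·p_i = [9.71, 19.43, 38.86]
χ² = (31−9.71)²/9.71 + (21−19.43)²/19.43 + (16−38.86)²/38.86 = 60.2132
df = 2
p-value (upper-tail) = 0.00000
At α=0.01: p < α → reject H₀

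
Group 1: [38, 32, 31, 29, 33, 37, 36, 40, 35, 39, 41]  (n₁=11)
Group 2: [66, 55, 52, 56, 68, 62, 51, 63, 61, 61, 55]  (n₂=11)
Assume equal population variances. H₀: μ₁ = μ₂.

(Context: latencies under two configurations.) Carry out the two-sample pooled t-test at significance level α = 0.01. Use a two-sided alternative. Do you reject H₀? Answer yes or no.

reject H₀: yes

x̄₁=35.545, s₁=3.908, n₁=11
x̄₂=59.091, s₂=5.629, n₂=11
s_p² = [10·3.908² + 10·5.629²]/20 = 23.4818
SE = √(s_p²·(1/11+1/11)) = 2.0663
t = (35.545−59.091)/2.0663 = -11.3952
df = 20
p-value (two-sided) = 0.00000
At α=0.01: p < α → reject H₀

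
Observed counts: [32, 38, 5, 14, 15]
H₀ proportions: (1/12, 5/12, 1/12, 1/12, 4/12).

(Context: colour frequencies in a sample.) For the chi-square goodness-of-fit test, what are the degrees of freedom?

degrees of freedom = 4

df = k − 1 = 5 − 1 = 4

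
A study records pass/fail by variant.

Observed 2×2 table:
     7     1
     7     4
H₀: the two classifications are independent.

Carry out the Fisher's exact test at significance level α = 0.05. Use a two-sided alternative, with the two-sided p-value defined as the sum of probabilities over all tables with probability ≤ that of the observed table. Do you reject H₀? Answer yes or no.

Margins: r₁=8, r₂=11, c₁=14, c₂=5, n=19
p_obs = C(8,7)·C(11,7)/C(19,14); sum pmf over tables with pmf ≤ p_obs
p-value (two-sided) = 0.33781
At α=0.05: p ≥ α → fail to reject H₀

reject H₀: no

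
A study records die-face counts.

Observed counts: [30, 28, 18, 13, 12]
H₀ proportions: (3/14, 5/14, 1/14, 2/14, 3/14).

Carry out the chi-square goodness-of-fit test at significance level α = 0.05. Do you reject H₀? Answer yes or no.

n = 101; E_i = n·p_i = [21.64, 36.07, 7.21, 14.43, 21.64]
χ² = (30−21.64)²/21.64 + (28−36.07)²/36.07 + (18−7.21)²/7.21 + (13−14.43)²/14.43 + (12−21.64)²/21.64 = 25.5960
df = 4
p-value (upper-tail) = 0.00004
At α=0.05: p < α → reject H₀

reject H₀: yes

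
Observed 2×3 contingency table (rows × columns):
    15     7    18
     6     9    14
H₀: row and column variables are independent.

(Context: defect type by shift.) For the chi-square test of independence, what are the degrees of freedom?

degrees of freedom = 2

df = (r−1)(c−1) = (2−1)·(3−1) = 2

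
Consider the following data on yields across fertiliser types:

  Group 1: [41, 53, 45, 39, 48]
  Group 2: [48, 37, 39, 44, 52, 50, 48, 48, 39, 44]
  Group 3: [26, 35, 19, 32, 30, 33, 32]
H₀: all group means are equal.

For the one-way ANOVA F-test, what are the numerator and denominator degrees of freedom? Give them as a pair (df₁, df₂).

degrees of freedom = [2, 19]

k = 3 groups, N = 22 total
df = (k−1, N−k) = (3−1, 22−3) = (2, 19)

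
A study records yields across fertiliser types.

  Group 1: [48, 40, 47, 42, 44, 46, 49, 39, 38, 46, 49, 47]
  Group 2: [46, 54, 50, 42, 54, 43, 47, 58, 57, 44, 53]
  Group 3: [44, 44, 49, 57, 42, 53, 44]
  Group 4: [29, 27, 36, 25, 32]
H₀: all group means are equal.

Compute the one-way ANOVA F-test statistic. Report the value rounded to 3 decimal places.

test statistic = 19.770

Group means [44.58, 49.82, 47.57, 29.80], grand mean 44.714
SSB = Σnᵢ(x̄ᵢ−x̄)² = 1456.076; SSW = ΣΣ(x−x̄ᵢ)² = 761.067
MSB = 1456.076/3 = 485.3585; MSW = 761.067/31 = 24.5506
F = MSB/MSW = 19.7698
df = (3, 31)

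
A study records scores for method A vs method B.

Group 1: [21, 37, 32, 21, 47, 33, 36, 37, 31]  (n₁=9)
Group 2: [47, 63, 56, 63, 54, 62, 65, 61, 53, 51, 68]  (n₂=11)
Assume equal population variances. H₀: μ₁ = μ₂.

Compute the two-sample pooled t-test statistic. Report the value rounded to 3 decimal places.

test statistic = -7.797

x̄₁=32.778, s₁=8.136, n₁=9
x̄₂=58.455, s₂=6.609, n₂=11
s_p² = [8·8.136² + 10·6.609²]/18 = 53.6824
SE = √(s_p²·(1/9+1/11)) = 3.2932
t = (32.778−58.455)/3.2932 = -7.7970
df = 18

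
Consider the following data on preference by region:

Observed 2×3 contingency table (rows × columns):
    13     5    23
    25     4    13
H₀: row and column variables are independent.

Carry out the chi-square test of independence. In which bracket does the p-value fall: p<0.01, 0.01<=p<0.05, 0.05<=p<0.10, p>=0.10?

p-value bracket: 0.01<=p<0.05

Row totals [41, 42], col totals [38, 9, 36], n=83
χ² = (13−18.77)²/18.77 + (5−4.45)²/4.45 + (23−17.78)²/17.78 + (25−19.23)²/19.23 + (4−4.55)²/4.55 + (13−18.22)²/18.22 = 6.6673
df = 2
p-value (upper-tail) = 0.03566
→ bracket: 0.01<=p<0.05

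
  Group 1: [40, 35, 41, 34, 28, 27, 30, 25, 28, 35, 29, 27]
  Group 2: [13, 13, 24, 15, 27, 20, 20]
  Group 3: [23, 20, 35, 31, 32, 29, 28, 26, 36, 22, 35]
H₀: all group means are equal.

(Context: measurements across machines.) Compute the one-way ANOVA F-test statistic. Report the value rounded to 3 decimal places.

test statistic = 12.558

Group means [31.58, 18.86, 28.82], grand mean 27.600
SSB = Σnᵢ(x̄ᵢ−x̄)² = 741.790; SSW = ΣΣ(x−x̄ᵢ)² = 797.410
MSB = 741.790/2 = 370.8949; MSW = 797.410/27 = 29.5337
F = MSB/MSW = 12.5584
df = (2, 27)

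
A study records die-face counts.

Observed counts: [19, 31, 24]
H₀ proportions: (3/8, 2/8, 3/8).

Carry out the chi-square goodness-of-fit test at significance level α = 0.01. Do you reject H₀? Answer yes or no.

reject H₀: yes

n = 74; E_i = n·p_i = [27.75, 18.50, 27.75]
χ² = (19−27.75)²/27.75 + (31−18.50)²/18.50 + (24−27.75)²/27.75 = 11.7117
df = 2
p-value (upper-tail) = 0.00286
At α=0.01: p < α → reject H₀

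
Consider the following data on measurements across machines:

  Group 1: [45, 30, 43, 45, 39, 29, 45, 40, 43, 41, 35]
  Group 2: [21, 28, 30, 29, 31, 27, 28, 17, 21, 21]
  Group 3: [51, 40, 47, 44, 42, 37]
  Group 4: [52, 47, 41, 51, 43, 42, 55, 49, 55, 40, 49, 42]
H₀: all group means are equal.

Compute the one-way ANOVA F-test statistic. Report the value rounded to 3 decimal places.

Group means [39.55, 25.30, 43.50, 47.17], grand mean 38.846
SSB = Σnᵢ(x̄ᵢ−x̄)² = 2801.083; SSW = ΣΣ(x−x̄ᵢ)² = 1001.994
MSB = 2801.083/3 = 933.6943; MSW = 1001.994/35 = 28.6284
F = MSB/MSW = 32.6143
df = (3, 35)

test statistic = 32.614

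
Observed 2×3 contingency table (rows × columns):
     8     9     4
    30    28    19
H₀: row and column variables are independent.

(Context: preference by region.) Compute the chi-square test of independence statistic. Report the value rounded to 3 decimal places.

Row totals [21, 77], col totals [38, 37, 23], n=98
χ² = (8−8.14)²/8.14 + (9−7.93)²/7.93 + (4−4.93)²/4.93 + (30−29.86)²/29.86 + (28−29.07)²/29.07 + (19−18.07)²/18.07 = 0.4101
df = 2

test statistic = 0.410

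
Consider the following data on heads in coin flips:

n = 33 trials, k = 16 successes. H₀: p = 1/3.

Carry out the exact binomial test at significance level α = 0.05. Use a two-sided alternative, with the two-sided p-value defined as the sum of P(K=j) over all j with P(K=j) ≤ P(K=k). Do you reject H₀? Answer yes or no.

Exact binomial: n=33, k=16, p₀=1/3=0.3333
P(X=j) = C(n,j)·p₀^j·(1−p₀)^(n−j); p = Σ P(X=j) over j with P(X=j) ≤ P(X=16)
p-value (two-sided) = 0.09443
At α=0.05: p ≥ α → fail to reject H₀

reject H₀: no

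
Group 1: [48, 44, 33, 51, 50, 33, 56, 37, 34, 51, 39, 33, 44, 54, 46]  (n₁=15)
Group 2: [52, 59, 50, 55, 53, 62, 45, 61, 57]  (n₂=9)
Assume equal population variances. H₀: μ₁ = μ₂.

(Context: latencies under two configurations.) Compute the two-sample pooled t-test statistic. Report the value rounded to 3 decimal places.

test statistic = -3.686

x̄₁=43.533, s₁=8.158, n₁=15
x̄₂=54.889, s₂=5.510, n₂=9
s_p² = [14·8.158² + 8·5.510²]/22 = 53.3919
SE = √(s_p²·(1/15+1/9)) = 3.0809
t = (43.533−54.889)/3.0809 = -3.6858
df = 22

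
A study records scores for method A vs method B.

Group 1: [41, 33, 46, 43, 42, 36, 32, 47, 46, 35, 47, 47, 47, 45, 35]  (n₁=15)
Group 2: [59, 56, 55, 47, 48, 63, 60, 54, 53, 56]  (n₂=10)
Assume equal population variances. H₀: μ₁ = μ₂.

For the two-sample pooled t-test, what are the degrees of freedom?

df = n₁ + n₂ − 2 = 15 + 10 − 2 = 23

degrees of freedom = 23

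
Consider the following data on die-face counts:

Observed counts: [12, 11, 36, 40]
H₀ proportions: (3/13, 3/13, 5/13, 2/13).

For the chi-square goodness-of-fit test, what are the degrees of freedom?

degrees of freedom = 3

df = k − 1 = 4 − 1 = 3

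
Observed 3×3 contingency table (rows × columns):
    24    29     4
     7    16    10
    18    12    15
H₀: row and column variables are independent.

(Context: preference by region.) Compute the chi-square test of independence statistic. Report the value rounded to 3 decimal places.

test statistic = 16.355

Row totals [57, 33, 45], col totals [49, 57, 29], n=135
χ² = (24−20.69)²/20.69 + (29−24.07)²/24.07 + (4−12.24)²/12.24 + (7−11.98)²/11.98 + (16−13.93)²/13.93 + (10−7.09)²/7.09 + (18−16.33)²/16.33 + (12−19.00)²/19.00 + (15−9.67)²/9.67 = 16.3546
df = 4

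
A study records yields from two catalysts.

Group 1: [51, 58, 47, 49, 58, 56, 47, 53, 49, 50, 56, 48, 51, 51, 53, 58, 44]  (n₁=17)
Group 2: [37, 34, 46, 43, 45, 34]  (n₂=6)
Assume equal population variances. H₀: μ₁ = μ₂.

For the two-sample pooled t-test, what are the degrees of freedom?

df = n₁ + n₂ − 2 = 17 + 6 − 2 = 21

degrees of freedom = 21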